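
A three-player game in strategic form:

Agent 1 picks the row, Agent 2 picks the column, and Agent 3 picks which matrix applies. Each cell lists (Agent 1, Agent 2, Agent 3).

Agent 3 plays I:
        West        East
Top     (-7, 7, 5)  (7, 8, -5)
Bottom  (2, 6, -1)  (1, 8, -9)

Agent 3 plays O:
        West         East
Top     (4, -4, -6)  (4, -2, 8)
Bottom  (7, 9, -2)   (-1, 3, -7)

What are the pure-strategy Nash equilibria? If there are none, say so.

(Top, East, O)

Check each profile: it is a Nash equilibrium iff no player can strictly gain by switching unilaterally.
(Top, West, I): Agent 1 can switch to Bottom (-7 → 2). Not NE.
(Top, West, O): Agent 1 can switch to Bottom (4 → 7). Not NE.
(Top, East, I): Agent 3 can switch to O (-5 → 8). Not NE.
(Top, East, O): Agent 1 gets 4, best alternative -1; Agent 2 gets -2, best alternative -4; Agent 3 gets 8, best alternative -5. No profitable deviation — NE.
(Bottom, West, I): Agent 2 can switch to East (6 → 8). Not NE.
(Bottom, West, O): Agent 3 can switch to I (-2 → -1). Not NE.
(Bottom, East, I): Agent 1 can switch to Top (1 → 7). Not NE.
(The remaining 1 profile has a profitable deviation by the same check.)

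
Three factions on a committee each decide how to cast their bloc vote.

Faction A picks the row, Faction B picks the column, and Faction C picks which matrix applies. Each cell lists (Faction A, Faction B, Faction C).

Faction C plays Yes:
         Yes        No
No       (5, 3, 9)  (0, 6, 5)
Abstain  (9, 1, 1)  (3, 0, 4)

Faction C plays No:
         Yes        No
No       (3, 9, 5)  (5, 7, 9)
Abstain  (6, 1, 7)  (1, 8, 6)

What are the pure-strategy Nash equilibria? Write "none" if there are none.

Faction A against (Yes, Yes): payoffs 5, 9 → best response Abstain.
Faction A against (Yes, No): payoffs 3, 6 → best response Abstain.
Faction A against (No, Yes): payoffs 0, 3 → best response Abstain.
Faction A against (No, No): payoffs 5, 1 → best response No.
Faction B against (No, Yes): payoffs 3, 6 → best response No.
Faction B against (No, No): payoffs 9, 7 → best response Yes.
Faction B against (Abstain, Yes): payoffs 1, 0 → best response Yes.
Faction B against (Abstain, No): payoffs 1, 8 → best response No.
Faction C against (No, Yes): payoffs 9, 5 → best response Yes.
Faction C against (No, No): payoffs 5, 9 → best response No.
Faction C against (Abstain, Yes): payoffs 1, 7 → best response No.
Faction C against (Abstain, No): payoffs 4, 6 → best response No.
No profile is a mutual best response for all players.

There is no pure-strategy Nash equilibrium.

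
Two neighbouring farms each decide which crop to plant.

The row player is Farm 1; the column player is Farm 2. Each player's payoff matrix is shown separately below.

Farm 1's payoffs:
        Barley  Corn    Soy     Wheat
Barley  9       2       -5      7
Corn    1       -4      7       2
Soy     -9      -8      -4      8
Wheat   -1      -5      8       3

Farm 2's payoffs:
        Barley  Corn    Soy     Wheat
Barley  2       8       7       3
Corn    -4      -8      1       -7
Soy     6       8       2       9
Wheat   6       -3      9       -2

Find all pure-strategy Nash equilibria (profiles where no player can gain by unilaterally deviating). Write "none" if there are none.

Pure-strategy Nash equilibria: (Barley, Corn); (Soy, Wheat); (Wheat, Soy)

Mark each player's best response to every combination of opponents' strategies; a profile where every player is best-responding is a pure Nash equilibrium.
Farm 1 against Barley: payoffs 9, 1, -9, -1 → best response Barley.
Farm 1 against Corn: payoffs 2, -4, -8, -5 → best response Barley.
Farm 1 against Soy: payoffs -5, 7, -4, 8 → best response Wheat.
Farm 1 against Wheat: payoffs 7, 2, 8, 3 → best response Soy.
Farm 2 against Barley: payoffs 2, 8, 7, 3 → best response Corn.
Farm 2 against Corn: payoffs -4, -8, 1, -7 → best response Soy.
Farm 2 against Soy: payoffs 6, 8, 2, 9 → best response Wheat.
Farm 2 against Wheat: payoffs 6, -3, 9, -2 → best response Soy.
Mutual best responses: (Barley, Corn); (Soy, Wheat); (Wheat, Soy).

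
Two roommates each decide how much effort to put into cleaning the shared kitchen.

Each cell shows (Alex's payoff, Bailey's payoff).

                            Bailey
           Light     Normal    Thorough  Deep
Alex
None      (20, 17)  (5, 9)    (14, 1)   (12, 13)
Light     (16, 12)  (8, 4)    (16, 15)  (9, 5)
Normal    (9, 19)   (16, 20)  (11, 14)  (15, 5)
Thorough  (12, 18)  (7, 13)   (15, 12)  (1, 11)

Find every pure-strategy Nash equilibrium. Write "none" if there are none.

Alex against Light: payoffs 20, 16, 9, 12 → best response None.
Alex against Normal: payoffs 5, 8, 16, 7 → best response Normal.
Alex against Thorough: payoffs 14, 16, 11, 15 → best response Light.
Alex against Deep: payoffs 12, 9, 15, 1 → best response Normal.
Bailey against None: payoffs 17, 9, 1, 13 → best response Light.
Bailey against Light: payoffs 12, 4, 15, 5 → best response Thorough.
Bailey against Normal: payoffs 19, 20, 14, 5 → best response Normal.
Bailey against Thorough: payoffs 18, 13, 12, 11 → best response Light.
Mutual best responses: (None, Light); (Light, Thorough); (Normal, Normal).

(None, Light) and (Light, Thorough) and (Normal, Normal)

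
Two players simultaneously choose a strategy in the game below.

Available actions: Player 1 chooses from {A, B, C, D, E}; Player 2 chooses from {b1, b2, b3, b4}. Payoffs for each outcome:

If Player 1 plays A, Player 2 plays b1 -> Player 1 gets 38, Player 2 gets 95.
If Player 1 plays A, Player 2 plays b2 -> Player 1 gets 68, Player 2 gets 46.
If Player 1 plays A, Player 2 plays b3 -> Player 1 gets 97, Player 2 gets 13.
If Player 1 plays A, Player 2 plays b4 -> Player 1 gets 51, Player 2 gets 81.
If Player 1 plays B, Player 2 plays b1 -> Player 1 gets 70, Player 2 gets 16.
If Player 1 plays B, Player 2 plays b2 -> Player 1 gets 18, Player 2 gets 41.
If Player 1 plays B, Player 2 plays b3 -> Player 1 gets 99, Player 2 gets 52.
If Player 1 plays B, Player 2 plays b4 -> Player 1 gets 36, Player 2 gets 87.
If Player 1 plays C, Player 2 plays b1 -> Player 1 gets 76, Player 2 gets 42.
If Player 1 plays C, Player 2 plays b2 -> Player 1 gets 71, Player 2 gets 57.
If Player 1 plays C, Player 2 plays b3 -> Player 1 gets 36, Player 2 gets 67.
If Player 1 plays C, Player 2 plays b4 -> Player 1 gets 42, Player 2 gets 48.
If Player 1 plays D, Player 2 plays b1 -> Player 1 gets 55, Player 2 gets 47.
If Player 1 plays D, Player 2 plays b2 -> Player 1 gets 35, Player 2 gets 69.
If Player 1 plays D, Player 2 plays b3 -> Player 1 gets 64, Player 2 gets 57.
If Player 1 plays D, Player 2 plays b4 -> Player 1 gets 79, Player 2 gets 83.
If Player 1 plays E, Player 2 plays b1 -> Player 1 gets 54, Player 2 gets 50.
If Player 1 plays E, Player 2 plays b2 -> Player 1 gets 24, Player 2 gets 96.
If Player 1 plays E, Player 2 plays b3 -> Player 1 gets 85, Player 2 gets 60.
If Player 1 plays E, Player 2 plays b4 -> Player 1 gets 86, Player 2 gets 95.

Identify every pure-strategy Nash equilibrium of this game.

For each player, find the best response to each opponent profile; mutual best responses are the pure NE.
Player 1 against b1: payoffs 38, 70, 76, 55, 54 → best response C.
Player 1 against b2: payoffs 68, 18, 71, 35, 24 → best response C.
Player 1 against b3: payoffs 97, 99, 36, 64, 85 → best response B.
Player 1 against b4: payoffs 51, 36, 42, 79, 86 → best response E.
Player 2 against A: payoffs 95, 46, 13, 81 → best response b1.
Player 2 against B: payoffs 16, 41, 52, 87 → best response b4.
Player 2 against C: payoffs 42, 57, 67, 48 → best response b3.
Player 2 against D: payoffs 47, 69, 57, 83 → best response b4.
Player 2 against E: payoffs 50, 96, 60, 95 → best response b2.
No profile is a mutual best response for all players.

No pure-strategy Nash equilibrium.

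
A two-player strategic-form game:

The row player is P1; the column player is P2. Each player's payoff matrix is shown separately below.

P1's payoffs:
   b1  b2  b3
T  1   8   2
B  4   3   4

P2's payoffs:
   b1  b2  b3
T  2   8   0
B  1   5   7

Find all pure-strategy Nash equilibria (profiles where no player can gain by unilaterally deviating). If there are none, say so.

The pure Nash equilibria are (T, b2), (B, b3).

(T, b1): P1 can switch to B (1 → 4). Not NE.
(T, b2): P1 gets 8, best alternative 3; P2 gets 8, best alternative 2. No profitable deviation — NE.
(T, b3): P1 can switch to B (2 → 4). Not NE.
(B, b1): P2 can switch to b2 (1 → 5). Not NE.
(B, b2): P1 can switch to T (3 → 8). Not NE.
(B, b3): P1 gets 4, best alternative 2; P2 gets 7, best alternative 5. No profitable deviation — NE.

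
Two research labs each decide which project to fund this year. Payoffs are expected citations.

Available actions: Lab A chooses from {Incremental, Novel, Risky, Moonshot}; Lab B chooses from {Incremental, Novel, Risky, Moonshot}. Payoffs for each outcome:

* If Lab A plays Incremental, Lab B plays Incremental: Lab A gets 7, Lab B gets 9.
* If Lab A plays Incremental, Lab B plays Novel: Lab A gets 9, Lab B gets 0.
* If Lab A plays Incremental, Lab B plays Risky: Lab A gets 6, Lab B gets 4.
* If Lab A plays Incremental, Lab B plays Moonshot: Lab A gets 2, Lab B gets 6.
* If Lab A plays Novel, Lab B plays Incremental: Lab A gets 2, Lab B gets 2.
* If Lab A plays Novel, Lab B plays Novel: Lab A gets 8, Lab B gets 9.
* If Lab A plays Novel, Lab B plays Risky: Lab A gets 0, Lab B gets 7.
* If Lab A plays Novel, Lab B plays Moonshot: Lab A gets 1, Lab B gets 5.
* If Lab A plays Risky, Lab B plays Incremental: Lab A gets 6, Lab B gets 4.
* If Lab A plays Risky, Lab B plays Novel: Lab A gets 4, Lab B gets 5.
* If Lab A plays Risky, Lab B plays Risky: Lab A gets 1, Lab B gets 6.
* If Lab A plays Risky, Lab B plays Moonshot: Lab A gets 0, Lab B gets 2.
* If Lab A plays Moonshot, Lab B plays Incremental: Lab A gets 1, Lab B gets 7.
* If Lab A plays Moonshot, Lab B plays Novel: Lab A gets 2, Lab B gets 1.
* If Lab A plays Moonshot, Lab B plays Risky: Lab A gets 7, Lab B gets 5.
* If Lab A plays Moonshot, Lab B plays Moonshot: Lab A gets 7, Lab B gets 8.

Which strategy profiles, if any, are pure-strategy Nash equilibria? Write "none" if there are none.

For each strategy profile, look for a profitable unilateral deviation.
(Incremental, Incremental): Lab A gets 7, best alternative 6; Lab B gets 9, best alternative 6. No profitable deviation — NE.
(Incremental, Novel): Lab B can switch to Incremental (0 → 9). Not NE.
(Incremental, Risky): Lab A can switch to Moonshot (6 → 7). Not NE.
(Incremental, Moonshot): Lab A can switch to Moonshot (2 → 7). Not NE.
(Novel, Incremental): Lab A can switch to Incremental (2 → 7). Not NE.
(Novel, Novel): Lab A can switch to Incremental (8 → 9). Not NE.
(Novel, Risky): Lab A can switch to Incremental (0 → 6). Not NE.
(Moonshot, Moonshot): Lab A gets 7, best alternative 2; Lab B gets 8, best alternative 7. No profitable deviation — NE.
(The remaining 8 profiles each have a profitable deviation by the same check.)

Pure-strategy Nash equilibria: (Incremental, Incremental), (Moonshot, Moonshot)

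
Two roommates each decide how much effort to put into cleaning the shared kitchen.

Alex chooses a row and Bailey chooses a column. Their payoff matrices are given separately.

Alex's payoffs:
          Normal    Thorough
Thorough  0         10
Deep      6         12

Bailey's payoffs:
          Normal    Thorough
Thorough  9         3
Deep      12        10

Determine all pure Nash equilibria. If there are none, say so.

Alex against Normal: payoffs 0, 6 → best response Deep.
Alex against Thorough: payoffs 10, 12 → best response Deep.
Bailey against Thorough: payoffs 9, 3 → best response Normal.
Bailey against Deep: payoffs 12, 10 → best response Normal.
Mutual best responses: (Deep, Normal).

The unique pure-strategy Nash equilibrium is (Deep, Normal).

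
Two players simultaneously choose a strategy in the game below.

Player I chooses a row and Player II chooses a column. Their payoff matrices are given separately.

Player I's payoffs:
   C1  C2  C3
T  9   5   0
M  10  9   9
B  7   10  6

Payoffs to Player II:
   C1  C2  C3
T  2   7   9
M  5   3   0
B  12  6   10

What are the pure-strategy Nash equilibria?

Player I against C1: payoffs 9, 10, 7 → best response M.
Player I against C2: payoffs 5, 9, 10 → best response B.
Player I against C3: payoffs 0, 9, 6 → best response M.
Player II against T: payoffs 2, 7, 9 → best response C3.
Player II against M: payoffs 5, 3, 0 → best response C1.
Player II against B: payoffs 12, 6, 10 → best response C1.
Mutual best responses: (M, C1).

Pure NE: (M, C1)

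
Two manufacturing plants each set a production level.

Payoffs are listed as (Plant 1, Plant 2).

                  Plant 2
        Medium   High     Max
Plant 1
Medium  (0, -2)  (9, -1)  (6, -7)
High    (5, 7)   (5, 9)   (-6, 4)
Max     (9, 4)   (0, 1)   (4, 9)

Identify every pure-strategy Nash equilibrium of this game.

(Medium, High)

For each player, find the best response to each opponent profile; mutual best responses are the pure NE.
Plant 1 against Medium: payoffs 0, 5, 9 → best response Max.
Plant 1 against High: payoffs 9, 5, 0 → best response Medium.
Plant 1 against Max: payoffs 6, -6, 4 → best response Medium.
Plant 2 against Medium: payoffs -2, -1, -7 → best response High.
Plant 2 against High: payoffs 7, 9, 4 → best response High.
Plant 2 against Max: payoffs 4, 1, 9 → best response Max.
Mutual best responses: (Medium, High).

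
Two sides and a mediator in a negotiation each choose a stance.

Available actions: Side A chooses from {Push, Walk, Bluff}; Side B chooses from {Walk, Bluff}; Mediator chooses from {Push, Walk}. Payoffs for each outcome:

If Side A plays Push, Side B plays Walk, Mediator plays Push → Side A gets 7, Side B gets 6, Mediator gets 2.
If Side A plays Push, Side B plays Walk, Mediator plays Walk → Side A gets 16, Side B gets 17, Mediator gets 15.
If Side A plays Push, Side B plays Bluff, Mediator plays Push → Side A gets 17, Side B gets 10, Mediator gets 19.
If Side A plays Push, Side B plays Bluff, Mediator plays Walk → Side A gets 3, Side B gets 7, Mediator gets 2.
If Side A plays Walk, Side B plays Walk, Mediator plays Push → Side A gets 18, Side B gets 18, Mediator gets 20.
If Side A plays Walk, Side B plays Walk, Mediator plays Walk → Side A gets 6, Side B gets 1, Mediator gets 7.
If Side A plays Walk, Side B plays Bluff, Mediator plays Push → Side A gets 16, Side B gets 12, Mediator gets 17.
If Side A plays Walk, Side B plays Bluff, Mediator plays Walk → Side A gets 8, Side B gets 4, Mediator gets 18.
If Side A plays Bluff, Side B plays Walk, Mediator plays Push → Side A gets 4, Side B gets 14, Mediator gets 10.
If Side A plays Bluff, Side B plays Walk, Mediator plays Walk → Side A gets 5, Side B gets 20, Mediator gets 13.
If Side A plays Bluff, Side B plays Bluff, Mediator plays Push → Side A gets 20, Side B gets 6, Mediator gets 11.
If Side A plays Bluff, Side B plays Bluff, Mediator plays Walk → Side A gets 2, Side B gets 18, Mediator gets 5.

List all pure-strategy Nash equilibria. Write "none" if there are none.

For each strategy profile, look for a profitable unilateral deviation.
(Push, Walk, Push): Side A can switch to Walk (7 → 18). Not NE.
(Push, Walk, Walk): Side A gets 16, best alternative 6; Side B gets 17, best alternative 7; Mediator gets 15, best alternative 2. No profitable deviation — NE.
(Push, Bluff, Push): Side A can switch to Bluff (17 → 20). Not NE.
(Push, Bluff, Walk): Side A can switch to Walk (3 → 8). Not NE.
(Walk, Walk, Push): Side A gets 18, best alternative 7; Side B gets 18, best alternative 12; Mediator gets 20, best alternative 7. No profitable deviation — NE.
(Walk, Walk, Walk): Side A can switch to Push (6 → 16). Not NE.
(Walk, Bluff, Push): Side A can switch to Push (16 → 17). Not NE.
(Walk, Bluff, Walk): Side A gets 8, best alternative 3; Side B gets 4, best alternative 1; Mediator gets 18, best alternative 17. No profitable deviation — NE.
(Bluff, Walk, Push): Side A can switch to Push (4 → 7). Not NE.
(Bluff, Walk, Walk): Side A can switch to Push (5 → 16). Not NE.
(Bluff, Bluff, Push): Side B can switch to Walk (6 → 14). Not NE.
(Bluff, Bluff, Walk): Side A can switch to Push (2 → 3). Not NE.

The pure Nash equilibria are (Push, Walk, Walk), (Walk, Walk, Push), (Walk, Bluff, Walk).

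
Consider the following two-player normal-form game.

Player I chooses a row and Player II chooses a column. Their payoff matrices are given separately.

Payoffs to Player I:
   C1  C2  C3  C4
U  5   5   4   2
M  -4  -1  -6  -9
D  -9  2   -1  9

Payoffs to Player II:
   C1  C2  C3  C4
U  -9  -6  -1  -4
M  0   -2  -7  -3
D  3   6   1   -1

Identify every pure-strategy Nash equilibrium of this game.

The unique pure-strategy Nash equilibrium is (U, C3).

Player I against C1: payoffs 5, -4, -9 → best response U.
Player I against C2: payoffs 5, -1, 2 → best response U.
Player I against C3: payoffs 4, -6, -1 → best response U.
Player I against C4: payoffs 2, -9, 9 → best response D.
Player II against U: payoffs -9, -6, -1, -4 → best response C3.
Player II against M: payoffs 0, -2, -7, -3 → best response C1.
Player II against D: payoffs 3, 6, 1, -1 → best response C2.
Mutual best responses: (U, C3).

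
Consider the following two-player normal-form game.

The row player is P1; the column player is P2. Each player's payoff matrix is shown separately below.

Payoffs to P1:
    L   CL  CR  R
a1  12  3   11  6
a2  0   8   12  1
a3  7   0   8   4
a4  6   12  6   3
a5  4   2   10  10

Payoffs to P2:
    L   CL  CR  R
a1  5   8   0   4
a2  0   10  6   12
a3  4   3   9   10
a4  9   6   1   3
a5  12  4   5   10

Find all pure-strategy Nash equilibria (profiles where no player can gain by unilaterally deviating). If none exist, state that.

This game has no pure Nash equilibrium.

(a1, L): P2 can switch to CL (5 → 8). Not NE.
(a1, CL): P1 can switch to a2 (3 → 8). Not NE.
(a1, CR): P1 can switch to a2 (11 → 12). Not NE.
(a1, R): P1 can switch to a5 (6 → 10). Not NE.
(a2, L): P1 can switch to a1 (0 → 12). Not NE.
(a2, CL): P1 can switch to a4 (8 → 12). Not NE.
(a2, CR): P2 can switch to CL (6 → 10). Not NE.
(a2, R): P1 can switch to a1 (1 → 6). Not NE.
(a3, L): P1 can switch to a1 (7 → 12). Not NE.
(a3, CL): P1 can switch to a1 (0 → 3). Not NE.
(a3, CR): P1 can switch to a1 (8 → 11). Not NE.
(a3, R): P1 can switch to a1 (4 → 6). Not NE.
(The remaining 8 profiles each have a profitable deviation by the same check.)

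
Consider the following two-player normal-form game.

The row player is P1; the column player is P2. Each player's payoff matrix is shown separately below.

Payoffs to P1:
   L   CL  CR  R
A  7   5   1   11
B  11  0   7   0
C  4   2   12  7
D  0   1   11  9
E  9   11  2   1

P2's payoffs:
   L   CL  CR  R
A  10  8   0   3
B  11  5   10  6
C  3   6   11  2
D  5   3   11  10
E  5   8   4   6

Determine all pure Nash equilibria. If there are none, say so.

Mark each player's best response to every combination of opponents' strategies; a profile where every player is best-responding is a pure Nash equilibrium.
P1 against L: payoffs 7, 11, 4, 0, 9 → best response B.
P1 against CL: payoffs 5, 0, 2, 1, 11 → best response E.
P1 against CR: payoffs 1, 7, 12, 11, 2 → best response C.
P1 against R: payoffs 11, 0, 7, 9, 1 → best response A.
P2 against A: payoffs 10, 8, 0, 3 → best response L.
P2 against B: payoffs 11, 5, 10, 6 → best response L.
P2 against C: payoffs 3, 6, 11, 2 → best response CR.
P2 against D: payoffs 5, 3, 11, 10 → best response CR.
P2 against E: payoffs 5, 8, 4, 6 → best response CL.
Mutual best responses: (B, L); (C, CR); (E, CL).

The pure Nash equilibria are (B, L) and (C, CR) and (E, CL).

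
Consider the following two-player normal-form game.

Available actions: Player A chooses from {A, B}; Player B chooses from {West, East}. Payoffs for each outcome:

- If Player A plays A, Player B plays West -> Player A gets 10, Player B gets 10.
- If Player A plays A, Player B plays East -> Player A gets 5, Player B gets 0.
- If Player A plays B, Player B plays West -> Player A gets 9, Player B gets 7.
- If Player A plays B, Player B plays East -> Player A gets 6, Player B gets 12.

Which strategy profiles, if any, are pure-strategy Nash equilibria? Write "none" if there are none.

Pure-strategy Nash equilibria: (A, West) and (B, East)

(A, West): Player A gets 10, best alternative 9; Player B gets 10, best alternative 0. No profitable deviation — NE.
(A, East): Player A can switch to B (5 → 6). Not NE.
(B, West): Player A can switch to A (9 → 10). Not NE.
(B, East): Player A gets 6, best alternative 5; Player B gets 12, best alternative 7. No profitable deviation — NE.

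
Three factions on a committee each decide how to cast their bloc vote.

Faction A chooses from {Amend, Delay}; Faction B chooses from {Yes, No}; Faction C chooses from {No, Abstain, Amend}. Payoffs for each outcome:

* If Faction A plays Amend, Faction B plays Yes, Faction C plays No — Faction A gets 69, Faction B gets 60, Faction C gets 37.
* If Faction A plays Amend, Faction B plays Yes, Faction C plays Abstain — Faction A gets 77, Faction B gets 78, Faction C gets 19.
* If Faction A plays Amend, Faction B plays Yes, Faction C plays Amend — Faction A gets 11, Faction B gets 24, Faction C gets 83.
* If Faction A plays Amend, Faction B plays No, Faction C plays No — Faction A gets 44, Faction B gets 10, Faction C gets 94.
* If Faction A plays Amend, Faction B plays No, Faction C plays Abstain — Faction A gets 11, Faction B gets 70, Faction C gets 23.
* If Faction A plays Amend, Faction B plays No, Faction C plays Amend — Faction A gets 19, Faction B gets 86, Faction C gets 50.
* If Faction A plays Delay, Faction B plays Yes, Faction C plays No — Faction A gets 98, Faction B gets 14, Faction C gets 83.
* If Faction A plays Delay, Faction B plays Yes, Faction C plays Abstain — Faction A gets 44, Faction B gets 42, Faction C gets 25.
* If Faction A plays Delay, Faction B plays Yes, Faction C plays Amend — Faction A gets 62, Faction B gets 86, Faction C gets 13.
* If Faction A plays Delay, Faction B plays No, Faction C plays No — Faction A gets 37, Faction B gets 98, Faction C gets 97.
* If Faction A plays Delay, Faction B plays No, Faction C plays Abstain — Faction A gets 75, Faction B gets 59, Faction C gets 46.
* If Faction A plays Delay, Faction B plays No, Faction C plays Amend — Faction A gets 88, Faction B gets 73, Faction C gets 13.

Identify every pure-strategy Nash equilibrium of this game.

Faction A against (Yes, No): payoffs 69, 98 → best response Delay.
Faction A against (Yes, Abstain): payoffs 77, 44 → best response Amend.
Faction A against (Yes, Amend): payoffs 11, 62 → best response Delay.
Faction A against (No, No): payoffs 44, 37 → best response Amend.
Faction A against (No, Abstain): payoffs 11, 75 → best response Delay.
Faction A against (No, Amend): payoffs 19, 88 → best response Delay.
Faction B against (Amend, No): payoffs 60, 10 → best response Yes.
Faction B against (Amend, Abstain): payoffs 78, 70 → best response Yes.
Faction B against (Amend, Amend): payoffs 24, 86 → best response No.
Faction B against (Delay, No): payoffs 14, 98 → best response No.
Faction B against (Delay, Abstain): payoffs 42, 59 → best response No.
Faction B against (Delay, Amend): payoffs 86, 73 → best response Yes.
Faction C against (Amend, Yes): payoffs 37, 19, 83 → best response Amend.
Faction C against (Amend, No): payoffs 94, 23, 50 → best response No.
Faction C against (Delay, Yes): payoffs 83, 25, 13 → best response No.
Faction C against (Delay, No): payoffs 97, 46, 13 → best response No.
No profile is a mutual best response for all players.

none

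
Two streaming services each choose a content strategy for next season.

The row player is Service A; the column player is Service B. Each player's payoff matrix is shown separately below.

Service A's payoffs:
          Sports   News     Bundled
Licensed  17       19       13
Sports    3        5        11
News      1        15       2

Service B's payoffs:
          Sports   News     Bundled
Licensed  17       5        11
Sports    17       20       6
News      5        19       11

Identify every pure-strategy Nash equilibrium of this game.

(Licensed, Sports): Service A gets 17, best alternative 3; Service B gets 17, best alternative 11. No profitable deviation — NE.
(Licensed, News): Service B can switch to Sports (5 → 17). Not NE.
(Licensed, Bundled): Service B can switch to Sports (11 → 17). Not NE.
(Sports, Sports): Service A can switch to Licensed (3 → 17). Not NE.
(Sports, News): Service A can switch to Licensed (5 → 19). Not NE.
(Sports, Bundled): Service A can switch to Licensed (11 → 13). Not NE.
(News, Sports): Service A can switch to Licensed (1 → 17). Not NE.
(News, News): Service A can switch to Licensed (15 → 19). Not NE.
(News, Bundled): Service A can switch to Licensed (2 → 13). Not NE.

(Licensed, Sports)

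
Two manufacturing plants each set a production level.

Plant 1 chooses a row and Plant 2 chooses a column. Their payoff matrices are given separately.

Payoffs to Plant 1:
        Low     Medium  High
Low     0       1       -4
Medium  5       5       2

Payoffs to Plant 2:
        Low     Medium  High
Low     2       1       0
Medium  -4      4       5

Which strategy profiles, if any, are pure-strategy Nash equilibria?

The unique pure-strategy Nash equilibrium is (Medium, High).

Plant 1 against Low: payoffs 0, 5 → best response Medium.
Plant 1 against Medium: payoffs 1, 5 → best response Medium.
Plant 1 against High: payoffs -4, 2 → best response Medium.
Plant 2 against Low: payoffs 2, 1, 0 → best response Low.
Plant 2 against Medium: payoffs -4, 4, 5 → best response High.
Mutual best responses: (Medium, High).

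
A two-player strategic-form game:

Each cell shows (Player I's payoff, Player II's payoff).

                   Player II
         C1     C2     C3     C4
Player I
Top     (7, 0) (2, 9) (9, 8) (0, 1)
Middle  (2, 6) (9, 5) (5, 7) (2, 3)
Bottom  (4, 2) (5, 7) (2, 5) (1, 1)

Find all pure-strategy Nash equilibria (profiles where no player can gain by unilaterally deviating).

For each player, find the best response to each opponent profile; mutual best responses are the pure NE.
Player I against C1: payoffs 7, 2, 4 → best response Top.
Player I against C2: payoffs 2, 9, 5 → best response Middle.
Player I against C3: payoffs 9, 5, 2 → best response Top.
Player I against C4: payoffs 0, 2, 1 → best response Middle.
Player II against Top: payoffs 0, 9, 8, 1 → best response C2.
Player II against Middle: payoffs 6, 5, 7, 3 → best response C3.
Player II against Bottom: payoffs 2, 7, 5, 1 → best response C2.
No profile is a mutual best response for all players.

No pure-strategy Nash equilibrium.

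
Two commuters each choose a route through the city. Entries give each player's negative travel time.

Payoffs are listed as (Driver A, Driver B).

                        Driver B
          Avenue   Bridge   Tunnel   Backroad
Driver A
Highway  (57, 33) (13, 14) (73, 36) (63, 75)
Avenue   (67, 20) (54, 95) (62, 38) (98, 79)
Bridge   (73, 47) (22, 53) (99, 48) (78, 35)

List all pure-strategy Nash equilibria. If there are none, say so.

Check each profile: it is a Nash equilibrium iff no player can strictly gain by switching unilaterally.
(Highway, Avenue): Driver A can switch to Avenue (57 → 67). Not NE.
(Highway, Bridge): Driver A can switch to Avenue (13 → 54). Not NE.
(Highway, Tunnel): Driver A can switch to Bridge (73 → 99). Not NE.
(Highway, Backroad): Driver A can switch to Avenue (63 → 98). Not NE.
(Avenue, Avenue): Driver A can switch to Bridge (67 → 73). Not NE.
(Avenue, Bridge): Driver A gets 54, best alternative 22; Driver B gets 95, best alternative 79. No profitable deviation — NE.
(Avenue, Tunnel): Driver A can switch to Highway (62 → 73). Not NE.
(Avenue, Backroad): Driver B can switch to Bridge (79 → 95). Not NE.
(Bridge, Avenue): Driver B can switch to Bridge (47 → 53). Not NE.
(Bridge, Bridge): Driver A can switch to Avenue (22 → 54). Not NE.
(Bridge, Tunnel): Driver B can switch to Bridge (48 → 53). Not NE.
(Bridge, Backroad): Driver A can switch to Avenue (78 → 98). Not NE.

The unique pure-strategy Nash equilibrium is (Avenue, Bridge).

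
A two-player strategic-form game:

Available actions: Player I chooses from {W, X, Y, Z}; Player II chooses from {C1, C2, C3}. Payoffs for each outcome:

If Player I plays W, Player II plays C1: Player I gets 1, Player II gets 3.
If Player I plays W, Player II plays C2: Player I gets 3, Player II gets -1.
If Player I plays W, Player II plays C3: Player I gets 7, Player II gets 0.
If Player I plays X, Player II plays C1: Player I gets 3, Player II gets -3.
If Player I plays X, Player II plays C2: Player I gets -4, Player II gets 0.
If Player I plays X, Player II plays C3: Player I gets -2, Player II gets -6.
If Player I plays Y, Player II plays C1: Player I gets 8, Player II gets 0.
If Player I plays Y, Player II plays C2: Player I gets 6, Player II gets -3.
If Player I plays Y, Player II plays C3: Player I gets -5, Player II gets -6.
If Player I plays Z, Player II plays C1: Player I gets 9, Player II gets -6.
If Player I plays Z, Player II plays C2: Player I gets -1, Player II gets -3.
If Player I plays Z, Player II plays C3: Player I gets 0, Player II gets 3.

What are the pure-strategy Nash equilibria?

There is no pure-strategy Nash equilibrium.

Player I against C1: payoffs 1, 3, 8, 9 → best response Z.
Player I against C2: payoffs 3, -4, 6, -1 → best response Y.
Player I against C3: payoffs 7, -2, -5, 0 → best response W.
Player II against W: payoffs 3, -1, 0 → best response C1.
Player II against X: payoffs -3, 0, -6 → best response C2.
Player II against Y: payoffs 0, -3, -6 → best response C1.
Player II against Z: payoffs -6, -3, 3 → best response C3.
No profile is a mutual best response for all players.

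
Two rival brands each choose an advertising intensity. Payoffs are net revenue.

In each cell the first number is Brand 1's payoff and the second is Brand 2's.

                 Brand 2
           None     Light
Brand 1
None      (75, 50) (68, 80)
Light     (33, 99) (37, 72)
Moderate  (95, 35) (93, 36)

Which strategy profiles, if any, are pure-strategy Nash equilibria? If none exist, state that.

(None, None): Brand 1 can switch to Moderate (75 → 95). Not NE.
(None, Light): Brand 1 can switch to Moderate (68 → 93). Not NE.
(Light, None): Brand 1 can switch to None (33 → 75). Not NE.
(Light, Light): Brand 1 can switch to None (37 → 68). Not NE.
(Moderate, None): Brand 2 can switch to Light (35 → 36). Not NE.
(Moderate, Light): Brand 1 gets 93, best alternative 68; Brand 2 gets 36, best alternative 35. No profitable deviation — NE.

The unique pure-strategy Nash equilibrium is (Moderate, Light).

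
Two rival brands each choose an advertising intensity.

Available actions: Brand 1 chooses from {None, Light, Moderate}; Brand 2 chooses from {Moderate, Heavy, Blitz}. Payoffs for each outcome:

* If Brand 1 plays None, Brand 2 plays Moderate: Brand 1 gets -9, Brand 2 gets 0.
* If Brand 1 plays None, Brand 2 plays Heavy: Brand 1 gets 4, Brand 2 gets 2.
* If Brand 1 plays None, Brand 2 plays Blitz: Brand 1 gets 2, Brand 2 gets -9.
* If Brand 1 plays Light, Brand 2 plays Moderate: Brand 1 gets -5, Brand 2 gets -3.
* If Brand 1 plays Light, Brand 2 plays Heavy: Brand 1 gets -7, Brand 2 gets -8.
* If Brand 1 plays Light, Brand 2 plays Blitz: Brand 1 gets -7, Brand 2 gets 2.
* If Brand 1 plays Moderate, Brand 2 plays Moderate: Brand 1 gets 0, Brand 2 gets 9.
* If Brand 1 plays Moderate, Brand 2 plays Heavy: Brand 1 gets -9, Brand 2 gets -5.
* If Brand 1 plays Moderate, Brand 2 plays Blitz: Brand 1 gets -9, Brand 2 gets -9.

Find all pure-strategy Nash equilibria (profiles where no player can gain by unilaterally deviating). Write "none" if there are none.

Pure-strategy Nash equilibria: (None, Heavy), (Moderate, Moderate)

(None, Moderate): Brand 1 can switch to Light (-9 → -5). Not NE.
(None, Heavy): Brand 1 gets 4, best alternative -7; Brand 2 gets 2, best alternative 0. No profitable deviation — NE.
(None, Blitz): Brand 2 can switch to Moderate (-9 → 0). Not NE.
(Light, Moderate): Brand 1 can switch to Moderate (-5 → 0). Not NE.
(Light, Heavy): Brand 1 can switch to None (-7 → 4). Not NE.
(Light, Blitz): Brand 1 can switch to None (-7 → 2). Not NE.
(Moderate, Moderate): Brand 1 gets 0, best alternative -5; Brand 2 gets 9, best alternative -5. No profitable deviation — NE.
(Moderate, Heavy): Brand 1 can switch to None (-9 → 4). Not NE.
(The remaining 1 profile has a profitable deviation by the same check.)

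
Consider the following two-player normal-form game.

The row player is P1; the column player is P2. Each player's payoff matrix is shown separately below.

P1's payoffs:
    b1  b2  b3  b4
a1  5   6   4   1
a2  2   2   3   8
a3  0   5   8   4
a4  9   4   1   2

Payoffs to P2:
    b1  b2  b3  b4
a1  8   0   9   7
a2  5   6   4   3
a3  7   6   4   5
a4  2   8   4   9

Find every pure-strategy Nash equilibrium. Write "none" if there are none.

(a1, b1): P1 can switch to a4 (5 → 9). Not NE.
(a1, b2): P2 can switch to b1 (0 → 8). Not NE.
(a1, b3): P1 can switch to a3 (4 → 8). Not NE.
(a1, b4): P1 can switch to a2 (1 → 8). Not NE.
(a2, b1): P1 can switch to a1 (2 → 5). Not NE.
(a2, b2): P1 can switch to a1 (2 → 6). Not NE.
(a2, b3): P1 can switch to a1 (3 → 4). Not NE.
(a2, b4): P2 can switch to b1 (3 → 5). Not NE.
(a3, b1): P1 can switch to a1 (0 → 5). Not NE.
(a3, b2): P1 can switch to a1 (5 → 6). Not NE.
(The remaining 6 profiles each have a profitable deviation by the same check.)

This game has no pure Nash equilibrium.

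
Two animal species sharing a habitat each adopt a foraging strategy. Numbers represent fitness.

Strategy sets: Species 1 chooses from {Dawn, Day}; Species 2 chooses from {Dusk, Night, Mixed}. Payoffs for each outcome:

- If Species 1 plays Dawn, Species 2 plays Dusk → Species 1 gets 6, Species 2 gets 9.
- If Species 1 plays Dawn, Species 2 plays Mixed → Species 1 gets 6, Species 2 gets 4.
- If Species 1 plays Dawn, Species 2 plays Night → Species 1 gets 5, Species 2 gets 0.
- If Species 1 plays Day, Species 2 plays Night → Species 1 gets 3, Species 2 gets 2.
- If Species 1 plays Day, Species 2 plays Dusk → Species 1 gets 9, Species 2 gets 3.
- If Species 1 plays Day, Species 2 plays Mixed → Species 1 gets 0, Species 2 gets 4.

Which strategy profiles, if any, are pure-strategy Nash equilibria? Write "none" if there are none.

No pure-strategy Nash equilibrium.

Mark each player's best response to every combination of opponents' strategies; a profile where every player is best-responding is a pure Nash equilibrium.
Species 1 against Dusk: payoffs 6, 9 → best response Day.
Species 1 against Night: payoffs 5, 3 → best response Dawn.
Species 1 against Mixed: payoffs 6, 0 → best response Dawn.
Species 2 against Dawn: payoffs 9, 0, 4 → best response Dusk.
Species 2 against Day: payoffs 3, 2, 4 → best response Mixed.
No profile is a mutual best response for all players.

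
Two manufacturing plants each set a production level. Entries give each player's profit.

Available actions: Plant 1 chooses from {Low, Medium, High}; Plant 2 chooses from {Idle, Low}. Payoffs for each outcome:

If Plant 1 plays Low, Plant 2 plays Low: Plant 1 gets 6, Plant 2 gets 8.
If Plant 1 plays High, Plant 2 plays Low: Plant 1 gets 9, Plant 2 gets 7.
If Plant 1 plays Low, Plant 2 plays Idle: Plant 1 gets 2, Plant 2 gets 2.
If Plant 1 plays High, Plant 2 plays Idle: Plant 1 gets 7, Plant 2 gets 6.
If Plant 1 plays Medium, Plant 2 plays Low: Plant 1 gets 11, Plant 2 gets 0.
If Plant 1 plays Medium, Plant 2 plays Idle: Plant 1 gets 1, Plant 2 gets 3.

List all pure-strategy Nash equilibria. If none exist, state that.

This game has no pure Nash equilibrium.

(Low, Idle): Plant 1 can switch to High (2 → 7). Not NE.
(Low, Low): Plant 1 can switch to Medium (6 → 11). Not NE.
(Medium, Idle): Plant 1 can switch to Low (1 → 2). Not NE.
(Medium, Low): Plant 2 can switch to Idle (0 → 3). Not NE.
(High, Idle): Plant 2 can switch to Low (6 → 7). Not NE.
(High, Low): Plant 1 can switch to Medium (9 → 11). Not NE.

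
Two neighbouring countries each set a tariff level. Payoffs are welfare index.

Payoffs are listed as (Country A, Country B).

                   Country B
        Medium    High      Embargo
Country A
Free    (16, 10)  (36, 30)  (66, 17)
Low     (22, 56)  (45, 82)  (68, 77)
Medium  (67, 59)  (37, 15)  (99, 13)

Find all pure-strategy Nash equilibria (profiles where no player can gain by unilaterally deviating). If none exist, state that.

(Free, Medium): Country A can switch to Low (16 → 22). Not NE.
(Free, High): Country A can switch to Low (36 → 45). Not NE.
(Free, Embargo): Country A can switch to Low (66 → 68). Not NE.
(Low, Medium): Country A can switch to Medium (22 → 67). Not NE.
(Low, High): Country A gets 45, best alternative 37; Country B gets 82, best alternative 77. No profitable deviation — NE.
(Low, Embargo): Country A can switch to Medium (68 → 99). Not NE.
(Medium, Medium): Country A gets 67, best alternative 22; Country B gets 59, best alternative 15. No profitable deviation — NE.
(Medium, High): Country A can switch to Low (37 → 45). Not NE.
(Medium, Embargo): Country B can switch to Medium (13 → 59). Not NE.

(Low, High), (Medium, Medium)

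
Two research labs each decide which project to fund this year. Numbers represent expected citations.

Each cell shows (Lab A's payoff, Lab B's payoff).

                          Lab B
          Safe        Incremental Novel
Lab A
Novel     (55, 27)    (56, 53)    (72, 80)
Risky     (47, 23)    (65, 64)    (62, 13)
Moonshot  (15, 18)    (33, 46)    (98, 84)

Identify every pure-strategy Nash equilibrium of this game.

The pure Nash equilibria are (Risky, Incremental); (Moonshot, Novel).

For each strategy profile, look for a profitable unilateral deviation.
(Novel, Safe): Lab B can switch to Incremental (27 → 53). Not NE.
(Novel, Incremental): Lab A can switch to Risky (56 → 65). Not NE.
(Novel, Novel): Lab A can switch to Moonshot (72 → 98). Not NE.
(Risky, Safe): Lab A can switch to Novel (47 → 55). Not NE.
(Risky, Incremental): Lab A gets 65, best alternative 56; Lab B gets 64, best alternative 23. No profitable deviation — NE.
(Risky, Novel): Lab A can switch to Novel (62 → 72). Not NE.
(Moonshot, Safe): Lab A can switch to Novel (15 → 55). Not NE.
(Moonshot, Incremental): Lab A can switch to Novel (33 → 56). Not NE.
(Moonshot, Novel): Lab A gets 98, best alternative 72; Lab B gets 84, best alternative 46. No profitable deviation — NE.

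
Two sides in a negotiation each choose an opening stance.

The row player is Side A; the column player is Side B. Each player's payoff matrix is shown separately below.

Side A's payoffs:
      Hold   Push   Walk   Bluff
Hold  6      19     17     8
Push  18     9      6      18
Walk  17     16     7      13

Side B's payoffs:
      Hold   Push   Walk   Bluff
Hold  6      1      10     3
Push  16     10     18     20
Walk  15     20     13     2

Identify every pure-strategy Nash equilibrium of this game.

(Hold, Hold): Side A can switch to Push (6 → 18). Not NE.
(Hold, Push): Side B can switch to Hold (1 → 6). Not NE.
(Hold, Walk): Side A gets 17, best alternative 7; Side B gets 10, best alternative 6. No profitable deviation — NE.
(Hold, Bluff): Side A can switch to Push (8 → 18). Not NE.
(Push, Hold): Side B can switch to Walk (16 → 18). Not NE.
(Push, Push): Side A can switch to Hold (9 → 19). Not NE.
(Push, Walk): Side A can switch to Hold (6 → 17). Not NE.
(Push, Bluff): Side A gets 18, best alternative 13; Side B gets 20, best alternative 18. No profitable deviation — NE.
(Walk, Hold): Side A can switch to Push (17 → 18). Not NE.
(Walk, Push): Side A can switch to Hold (16 → 19). Not NE.
(The remaining 2 profiles each have a profitable deviation by the same check.)

(Hold, Walk) and (Push, Bluff)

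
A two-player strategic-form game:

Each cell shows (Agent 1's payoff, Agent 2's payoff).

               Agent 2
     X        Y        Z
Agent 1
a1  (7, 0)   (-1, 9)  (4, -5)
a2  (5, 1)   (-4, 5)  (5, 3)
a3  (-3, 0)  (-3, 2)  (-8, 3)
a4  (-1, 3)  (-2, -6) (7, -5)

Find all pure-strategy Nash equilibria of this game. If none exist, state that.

(a1, X): Agent 2 can switch to Y (0 → 9). Not NE.
(a1, Y): Agent 1 gets -1, best alternative -2; Agent 2 gets 9, best alternative 0. No profitable deviation — NE.
(a1, Z): Agent 1 can switch to a2 (4 → 5). Not NE.
(a2, X): Agent 1 can switch to a1 (5 → 7). Not NE.
(a2, Y): Agent 1 can switch to a1 (-4 → -1). Not NE.
(a2, Z): Agent 1 can switch to a4 (5 → 7). Not NE.
(a3, X): Agent 1 can switch to a1 (-3 → 7). Not NE.
(a3, Y): Agent 1 can switch to a1 (-3 → -1). Not NE.
(a3, Z): Agent 1 can switch to a1 (-8 → 4). Not NE.
(a4, X): Agent 1 can switch to a1 (-1 → 7). Not NE.
(a4, Y): Agent 1 can switch to a1 (-2 → -1). Not NE.
(a4, Z): Agent 2 can switch to X (-5 → 3). Not NE.

Pure NE: (a1, Y)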